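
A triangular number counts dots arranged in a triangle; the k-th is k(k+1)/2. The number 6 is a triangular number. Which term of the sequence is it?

3

Set n(n+1)/2 = 6, giving n² + n − 12 = 0.
So n = (-1 + 7) / 2 = 6/2 = 3.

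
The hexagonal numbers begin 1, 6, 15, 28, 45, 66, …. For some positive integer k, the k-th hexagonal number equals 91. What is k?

7

Set n(2n−1) = 91, giving 2n² − n − 91 = 0.
The discriminant is 1 + 8·91 = 729, and √729 = 27.
So n = (1 + 27) / 4 = 28/4 = 7.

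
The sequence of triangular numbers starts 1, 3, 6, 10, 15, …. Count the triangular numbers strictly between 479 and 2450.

39

The n-th triangular number is n(n+1)/2.
Smallest index with value > 479: n = 31 (giving 496).
Largest index with value < 2450: n = 69 (giving 2415).
Indices 31 through 69: 39 terms.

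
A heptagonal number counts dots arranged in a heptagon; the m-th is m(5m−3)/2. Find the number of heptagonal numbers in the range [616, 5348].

The n-th heptagonal number is n(5n−3)/2.
Smallest index with value ≥ 616: n = 16 (giving 616).
Largest index with value ≤ 5348: n = 46 (giving 5221).
Indices 16 through 46: 31 terms.

31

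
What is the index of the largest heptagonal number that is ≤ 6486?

Solve n(5n−3)/2 ≤ 6486 for integer n.
n = 51 gives 6426 ≤ 6486, while n = 52 gives 6682 > 6486; so the answer is index 51.

51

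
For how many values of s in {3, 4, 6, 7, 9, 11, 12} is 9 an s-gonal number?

s = 3: P(3, 3) = 6 and P(3, 4) = 10; 9 is not s-gonal.
s = 4: P(4, 3) = 9. ✓
s = 6: P(6, 2) = 6 and P(6, 3) = 15; 9 is not s-gonal.
s = 7: P(7, 2) = 7 and P(7, 3) = 18; 9 is not s-gonal.
s = 9: P(9, 2) = 9. ✓
s = 11: P(11, 1) = 1 and P(11, 2) = 11; 9 is not s-gonal.
s = 12: P(12, 1) = 1 and P(12, 2) = 12; 9 is not s-gonal.
Hits: s ∈ {4, 9} → 2.

2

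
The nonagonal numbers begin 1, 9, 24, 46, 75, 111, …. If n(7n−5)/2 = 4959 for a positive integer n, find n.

Set n(7n−5)/2 = 4959, giving 7n² − 5n − 9918 = 0.
The discriminant is 25 + 56·4959 = 277729, and √277729 = 527.
So n = (5 + 527) / 14 = 532/14 = 38.
Check: 38·(7·38 − 5)/2 = 4959. ✓

38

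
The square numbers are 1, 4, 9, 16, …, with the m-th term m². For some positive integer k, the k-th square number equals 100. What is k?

We need n² = 100, so n = √100 = 10.

10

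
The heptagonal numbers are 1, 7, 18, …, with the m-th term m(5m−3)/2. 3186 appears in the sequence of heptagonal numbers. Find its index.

Set n(5n−3)/2 = 3186, giving 5n² − 3n − 6372 = 0.
The discriminant is 9 + 40·3186 = 127449, and √127449 = 357.
So n = (3 + 357) / 10 = 360/10 = 36.

36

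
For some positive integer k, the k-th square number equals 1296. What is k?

We need n² = 1296, so n = √1296 = 36.

36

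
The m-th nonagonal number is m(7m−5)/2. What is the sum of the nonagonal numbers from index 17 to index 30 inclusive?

27034

Σ i(7i−5)/2 = (7Σi² − 5Σi) / 2 over i = 17..30.
Σi = 465 − 136 = 329 and Σi² = 9455 − 1496 = 7959.
(7·7959 − 5·329) / 2 = 54068/2 = 27034.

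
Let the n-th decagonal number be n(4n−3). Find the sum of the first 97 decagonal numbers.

1221521

Σ i(4i−3) = 4Σi² − 3Σi over i = 1..97.
Σi = 4753 and Σi² = 308945.
4·308945 − 3·4753 = 1221521.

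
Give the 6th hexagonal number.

The 6th hexagonal number is n(2n−1) with n = 6.
6·(2·6 − 1) = 6·11 = 66.

66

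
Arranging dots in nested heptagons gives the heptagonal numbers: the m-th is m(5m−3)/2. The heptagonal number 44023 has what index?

Set n(5n−3)/2 = 44023, giving 5n² − 3n − 88046 = 0.
The discriminant is 9 + 40·44023 = 1760929, and √1760929 = 1327.
So n = (3 + 1327) / 10 = 1330/10 = 133.

133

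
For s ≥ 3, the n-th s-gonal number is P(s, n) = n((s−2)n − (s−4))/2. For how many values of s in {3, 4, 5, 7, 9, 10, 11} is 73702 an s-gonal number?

s = 3: P(3, 383) = 73536 and P(3, 384) = 73920; 73702 is not s-gonal.
s = 4: P(4, 271) = 73441 and P(4, 272) = 73984; 73702 is not s-gonal.
s = 5: P(5, 221) = 73151 and P(5, 222) = 73815; 73702 is not s-gonal.
s = 7: P(7, 172) = 73702. ✓
s = 9: P(9, 145) = 73225 and P(9, 146) = 74241; 73702 is not s-gonal.
s = 10: P(10, 136) = 73576 and P(10, 137) = 74665; 73702 is not s-gonal.
s = 11: P(11, 128) = 73280 and P(11, 129) = 74433; 73702 is not s-gonal.
Hits: s ∈ {7} → 1.

1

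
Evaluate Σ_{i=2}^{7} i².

139

Σ_{i=2}^{7} i² = 140 − 1 = 139.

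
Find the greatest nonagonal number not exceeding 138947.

138106

Solve n(7n−5)/2 ≤ 138947 for integer n.
n = 199 gives 138106 ≤ 138947, while n = 200 gives 139500 > 138947; so the answer is 138106.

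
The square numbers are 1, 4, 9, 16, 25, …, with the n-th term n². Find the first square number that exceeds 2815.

Solve n² > 2815 for integer n.
The largest n with value ≤ 2815 is 53 (since 2809 ≤ 2815 < 2916), so the first above is n = 54, value 2916.

2916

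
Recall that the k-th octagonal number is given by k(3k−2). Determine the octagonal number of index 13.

481

The 13th octagonal number is n(3n−2) with n = 13.
13·(3·13 − 2) = 13·37 = 481.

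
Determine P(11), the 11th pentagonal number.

176

The 11th pentagonal number is n(3n−1)/2 with n = 11.
11·(3·11 − 1)/2 = 11·32/2 = 11·16 = 176.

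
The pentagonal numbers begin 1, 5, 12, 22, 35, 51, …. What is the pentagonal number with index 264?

104412

The 264th pentagonal number is n(3n−1)/2 with n = 264.
264·(3·264 − 1)/2 = 264·791/2 = 104412.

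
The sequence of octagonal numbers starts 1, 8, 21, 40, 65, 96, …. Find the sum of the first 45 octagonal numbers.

Σ i(3i−2) = 3Σi² − 2Σi over i = 1..45.
Σi = 1035 and Σi² = 31395.
3·31395 − 2·1035 = 92115.

92115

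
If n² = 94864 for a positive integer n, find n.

We need n² = 94864, so n = √94864 = 308.
Check: 308² = 94864. ✓

308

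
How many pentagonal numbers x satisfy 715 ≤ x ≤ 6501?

45

The n-th pentagonal number is n(3n−1)/2.
Smallest index with value ≥ 715: n = 22 (giving 715).
Largest index with value ≤ 6501: n = 66 (giving 6501).
Indices 22 through 66: 45 terms.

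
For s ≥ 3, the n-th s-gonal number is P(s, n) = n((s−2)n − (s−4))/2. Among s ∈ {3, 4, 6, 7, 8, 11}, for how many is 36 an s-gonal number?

2

s = 3: P(3, 8) = 36. ✓
s = 4: P(4, 6) = 36. ✓
s = 6: P(6, 4) = 28 and P(6, 5) = 45; 36 is not s-gonal.
s = 7: P(7, 4) = 34 and P(7, 5) = 55; 36 is not s-gonal.
s = 8: P(8, 3) = 21 and P(8, 4) = 40; 36 is not s-gonal.
s = 11: P(11, 3) = 30 and P(11, 4) = 58; 36 is not s-gonal.
Hits: s ∈ {3, 4} → 2.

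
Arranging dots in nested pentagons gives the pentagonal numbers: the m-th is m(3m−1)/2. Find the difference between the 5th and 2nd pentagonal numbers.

30

5·(3·5 − 1)/2 = 35 and 2·(3·2 − 1)/2 = 5.
Difference: 35 − 5 = 30.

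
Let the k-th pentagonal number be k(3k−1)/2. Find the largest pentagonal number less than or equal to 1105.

Solve n(3n−1)/2 ≤ 1105 for integer n.
n = 27 gives 1080 ≤ 1105, while n = 28 gives 1162 > 1105; so the answer is 1080.

1080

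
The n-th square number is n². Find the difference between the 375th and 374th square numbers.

n² − (n−1)² = 2n − 1, so 375² − 374² = 2·375 − 1 = 749.

749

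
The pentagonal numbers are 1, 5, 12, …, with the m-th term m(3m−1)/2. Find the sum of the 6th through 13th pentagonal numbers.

Σ i(3i−1)/2 = (3Σi² − Σi) / 2 over i = 6..13.
Σi = 91 − 15 = 76 and Σi² = 819 − 55 = 764.
(3·764 − 1·76) / 2 = 2216/2 = 1108.

1108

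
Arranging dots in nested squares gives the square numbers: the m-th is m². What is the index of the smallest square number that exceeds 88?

Solve n² > 88 for integer n.
The largest n with value ≤ 88 is 9 (since 81 ≤ 88 < 100), so the first above is n = 10, value 100.

10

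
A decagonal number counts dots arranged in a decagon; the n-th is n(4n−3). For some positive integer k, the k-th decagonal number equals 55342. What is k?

Set n(4n−3) = 55342, giving 4n² − 3n − 55342 = 0.
So n = (3 + 941) / 8 = 944/8 = 118.

118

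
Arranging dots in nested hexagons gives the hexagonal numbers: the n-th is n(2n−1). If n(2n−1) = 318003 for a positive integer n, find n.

399

Set n(2n−1) = 318003, giving 2n² − n − 318003 = 0.
The discriminant is 1 + 8·318003 = 2544025, and √2544025 = 1595.
So n = (1 + 1595) / 4 = 1596/4 = 399.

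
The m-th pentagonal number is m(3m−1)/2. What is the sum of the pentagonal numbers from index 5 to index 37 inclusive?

25971

Σ i(3i−1)/2 = (3Σi² − Σi) / 2 over i = 5..37.
Σi = 703 − 10 = 693 and Σi² = 17575 − 30 = 17545.
(3·17545 − 1·693) / 2 = 51942/2 = 25971.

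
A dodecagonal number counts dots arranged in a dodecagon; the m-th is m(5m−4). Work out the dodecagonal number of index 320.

320·(5·320 − 4) = 320·1596 = 510720.

510720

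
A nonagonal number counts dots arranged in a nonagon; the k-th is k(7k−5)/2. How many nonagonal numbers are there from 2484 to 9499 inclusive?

26

The n-th nonagonal number is n(7n−5)/2.
Smallest index with value ≥ 2484: n = 27 (giving 2484).
Largest index with value ≤ 9499: n = 52 (giving 9334).
Indices 27 through 52: 26 terms.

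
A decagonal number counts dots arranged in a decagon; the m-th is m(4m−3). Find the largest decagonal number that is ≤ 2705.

Solve n(4n−3) ≤ 2705 for integer n.
n = 26 gives 2626 ≤ 2705, while n = 27 gives 2835 > 2705; so the answer is 2626.

2626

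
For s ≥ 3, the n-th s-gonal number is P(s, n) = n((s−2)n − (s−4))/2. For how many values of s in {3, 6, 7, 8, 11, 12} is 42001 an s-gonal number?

1

s = 3: P(3, 289) = 41905 and P(3, 290) = 42195; 42001 is not s-gonal.
s = 6: P(6, 145) = 41905 and P(6, 146) = 42486; 42001 is not s-gonal.
s = 7: P(7, 129) = 41409 and P(7, 130) = 42055; 42001 is not s-gonal.
s = 8: P(8, 118) = 41536 and P(8, 119) = 42245; 42001 is not s-gonal.
s = 11: P(11, 97) = 42001. ✓
s = 12: P(12, 92) = 41952 and P(12, 93) = 42873; 42001 is not s-gonal.
Hits: s ∈ {11} → 1.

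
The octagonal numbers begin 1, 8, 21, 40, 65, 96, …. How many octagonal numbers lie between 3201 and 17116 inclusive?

The n-th octagonal number is n(3n−2).
Smallest index with value ≥ 3201: n = 33 (giving 3201).
Largest index with value ≤ 17116: n = 75 (giving 16725).
Indices 33 through 75: 43 terms.

43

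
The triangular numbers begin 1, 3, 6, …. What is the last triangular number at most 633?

Solve n(n+1)/2 ≤ 633 for integer n.
n = 35 gives 630 ≤ 633, while n = 36 gives 666 > 633; so the answer is 630.

630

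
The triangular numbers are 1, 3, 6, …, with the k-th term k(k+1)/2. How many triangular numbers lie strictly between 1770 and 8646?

71

The n-th triangular number is n(n+1)/2.
Smallest index with value > 1770: n = 60 (giving 1830).
Largest index with value < 8646: n = 130 (giving 8515).
Indices 60 through 130: 71 terms.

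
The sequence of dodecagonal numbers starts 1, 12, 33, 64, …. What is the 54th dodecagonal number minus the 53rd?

Consecutive dodecagonal numbers differ by 10n − 9: here 10·54 − 9 = 531.

531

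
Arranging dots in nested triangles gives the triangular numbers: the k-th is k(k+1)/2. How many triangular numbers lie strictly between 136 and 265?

6

The n-th triangular number is n(n+1)/2.
Smallest index with value > 136: n = 17 (giving 153).
Largest index with value < 265: n = 22 (giving 253).
Indices 17 through 22: 6 terms.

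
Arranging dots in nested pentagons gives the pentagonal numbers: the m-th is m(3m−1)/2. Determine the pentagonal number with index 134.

26867

The 134th pentagonal number is n(3n−1)/2 with n = 134.
134·(3·134 − 1)/2 = 134·401/2 = 26867.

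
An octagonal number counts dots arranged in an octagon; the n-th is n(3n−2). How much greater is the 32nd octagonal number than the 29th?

543

32·(3·32 − 2) = 3008 and 29·(3·29 − 2) = 2465.
Difference: 3008 − 2465 = 543.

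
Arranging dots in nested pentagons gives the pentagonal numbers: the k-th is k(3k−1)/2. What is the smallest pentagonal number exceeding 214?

Solve n(3n−1)/2 > 214 for integer n.
The largest n with value ≤ 214 is 12 (since 210 ≤ 214 < 247), so the first above is n = 13, value 247.

247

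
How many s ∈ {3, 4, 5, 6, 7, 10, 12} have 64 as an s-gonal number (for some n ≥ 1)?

s = 3: P(3, 10) = 55 and P(3, 11) = 66; 64 is not s-gonal.
s = 4: P(4, 8) = 64. ✓
s = 5: P(5, 6) = 51 and P(5, 7) = 70; 64 is not s-gonal.
s = 6: P(6, 5) = 45 and P(6, 6) = 66; 64 is not s-gonal.
s = 7: P(7, 5) = 55 and P(7, 6) = 81; 64 is not s-gonal.
s = 10: P(10, 4) = 52 and P(10, 5) = 85; 64 is not s-gonal.
s = 12: P(12, 4) = 64. ✓
Hits: s ∈ {4, 12} → 2.

2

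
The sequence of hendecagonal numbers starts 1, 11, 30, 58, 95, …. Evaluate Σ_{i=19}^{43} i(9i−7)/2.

Σ i(9i−7)/2 = (9Σi² − 7Σi) / 2 over i = 19..43.
Σi = 946 − 171 = 775 and Σi² = 27434 − 2109 = 25325.
(9·25325 − 7·775) / 2 = 222500/2 = 111250.

111250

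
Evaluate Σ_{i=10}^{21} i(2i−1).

Σ i(2i−1) = 2Σi² − Σi over i = 10..21.
Σi = 231 − 45 = 186 and Σi² = 3311 − 285 = 3026.
2·3026 − 1·186 = 5866.

5866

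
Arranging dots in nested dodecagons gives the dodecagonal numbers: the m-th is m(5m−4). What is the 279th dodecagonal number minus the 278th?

2781

Consecutive dodecagonal numbers differ by 10n − 9: here 10·279 − 9 = 2781.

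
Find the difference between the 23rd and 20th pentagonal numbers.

23·(3·23 − 1)/2 = 782 and 20·(3·20 − 1)/2 = 590.
Difference: 782 − 590 = 192.

192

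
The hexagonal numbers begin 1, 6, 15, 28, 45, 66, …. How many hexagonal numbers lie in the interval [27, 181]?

6

The n-th hexagonal number is n(2n−1).
Smallest index with value ≥ 27: n = 4 (giving 28).
Largest index with value ≤ 181: n = 9 (giving 153).
Indices 4 through 9: 6 terms.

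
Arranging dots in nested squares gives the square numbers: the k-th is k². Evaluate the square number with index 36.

The 36th square number is n² with n = 36.
36² = 1296.

1296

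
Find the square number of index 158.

24964

The 158th square number is n² with n = 158.
158² = 24964.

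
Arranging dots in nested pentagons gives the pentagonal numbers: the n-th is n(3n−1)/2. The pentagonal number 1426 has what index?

31

Set n(3n−1)/2 = 1426, giving 3n² − n − 2852 = 0.
The discriminant is 1 + 24·1426 = 34225, and √34225 = 185.
So n = (1 + 185) / 6 = 186/6 = 31.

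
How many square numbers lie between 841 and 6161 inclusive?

50

The n-th square number is n².
Smallest index with value ≥ 841: n = 29 (giving 841).
Largest index with value ≤ 6161: n = 78 (giving 6084).
Indices 29 through 78: 50 terms.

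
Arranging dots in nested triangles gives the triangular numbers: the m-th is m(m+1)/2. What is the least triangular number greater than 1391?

1431

Solve n(n+1)/2 > 1391 for integer n.
The largest n with value ≤ 1391 is 52 (since 1378 ≤ 1391 < 1431), so the first above is n = 53, value 1431.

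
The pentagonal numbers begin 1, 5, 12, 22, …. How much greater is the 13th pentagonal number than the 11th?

13·(3·13 − 1)/2 = 247 and 11·(3·11 − 1)/2 = 176.
Difference: 247 − 176 = 71.

71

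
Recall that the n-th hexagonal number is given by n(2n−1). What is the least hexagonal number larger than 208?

231

Solve n(2n−1) > 208 for integer n.
The largest n with value ≤ 208 is 10 (since 190 ≤ 208 < 231), so the first above is n = 11, value 231.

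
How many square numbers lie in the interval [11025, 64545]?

150

The n-th square number is n².
Smallest index with value ≥ 11025: n = 105 (giving 11025).
Largest index with value ≤ 64545: n = 254 (giving 64516).
Indices 105 through 254: 150 terms.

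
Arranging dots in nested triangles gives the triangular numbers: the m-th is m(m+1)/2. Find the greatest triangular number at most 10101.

Solve n(n+1)/2 ≤ 10101 for integer n.
n = 141 gives 10011 ≤ 10101, while n = 142 gives 10153 > 10101; so the answer is 10011.

10011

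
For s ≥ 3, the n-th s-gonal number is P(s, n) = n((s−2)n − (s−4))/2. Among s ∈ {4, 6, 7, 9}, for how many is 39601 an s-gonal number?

s = 4: P(4, 199) = 39601. ✓
s = 6: P(6, 140) = 39060 and P(6, 141) = 39621; 39601 is not s-gonal.
s = 7: P(7, 126) = 39501 and P(7, 127) = 40132; 39601 is not s-gonal.
s = 9: P(9, 106) = 39061 and P(9, 107) = 39804; 39601 is not s-gonal.
Hits: s ∈ {4} → 1.

1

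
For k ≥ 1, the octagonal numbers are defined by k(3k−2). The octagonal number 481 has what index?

13

Set n(3n−2) = 481, giving 3n² − 2n − 481 = 0.
The discriminant is 4 + 12·481 = 5776, and √5776 = 76.
So n = (2 + 76) / 6 = 78/6 = 13.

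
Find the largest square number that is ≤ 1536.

Solve n² ≤ 1536 for integer n.
n = 39 gives 1521 ≤ 1536, while n = 40 gives 1600 > 1536; so the answer is 1521.

1521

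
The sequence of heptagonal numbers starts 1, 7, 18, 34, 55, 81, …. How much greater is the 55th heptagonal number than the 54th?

Consecutive heptagonal numbers differ by 5n − 4: here 5·55 − 4 = 271.

271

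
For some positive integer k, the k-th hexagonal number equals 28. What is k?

Set n(2n−1) = 28, giving 2n² − n − 28 = 0.
The discriminant is 1 + 8·28 = 225, and √225 = 15.
So n = (1 + 15) / 4 = 16/4 = 4.

4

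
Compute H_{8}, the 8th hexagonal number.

8·(2·8 − 1) = 8·15 = 120.

120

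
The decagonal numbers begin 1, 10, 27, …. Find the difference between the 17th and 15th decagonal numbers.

250

17·(4·17 − 3) = 1105 and 15·(4·15 − 3) = 855.
Difference: 1105 − 855 = 250.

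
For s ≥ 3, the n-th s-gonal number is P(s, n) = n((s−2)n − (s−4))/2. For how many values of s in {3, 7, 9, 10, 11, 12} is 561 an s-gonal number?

2

s = 3: P(3, 33) = 561. ✓
s = 7: P(7, 15) = 540 and P(7, 16) = 616; 561 is not s-gonal.
s = 9: P(9, 13) = 559 and P(9, 14) = 651; 561 is not s-gonal.
s = 10: P(10, 12) = 540 and P(10, 13) = 637; 561 is not s-gonal.
s = 11: P(11, 11) = 506 and P(11, 12) = 606; 561 is not s-gonal.
s = 12: P(12, 11) = 561. ✓
Hits: s ∈ {3, 12} → 2.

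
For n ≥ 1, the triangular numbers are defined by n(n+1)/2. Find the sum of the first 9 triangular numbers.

165

Σ i(i+1)/2 = (Σi² + Σi) / 2 over i = 1..9.
Σi = 45 and Σi² = 285.
(1·285 + 1·45) / 2 = 330/2 = 165.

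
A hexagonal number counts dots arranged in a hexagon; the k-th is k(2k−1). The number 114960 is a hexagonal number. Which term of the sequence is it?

240

Set n(2n−1) = 114960, giving 2n² − n − 114960 = 0.
So n = (1 + 959) / 4 = 960/4 = 240.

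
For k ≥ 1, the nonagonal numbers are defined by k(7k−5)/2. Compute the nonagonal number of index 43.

6364

43·(7·43 − 5)/2 = 43·296/2 = 43·148 = 6364.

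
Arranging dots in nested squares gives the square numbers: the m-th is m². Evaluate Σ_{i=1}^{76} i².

149226

Σ_{i=1}^{76} i² = 76·77·153/6 = 149226.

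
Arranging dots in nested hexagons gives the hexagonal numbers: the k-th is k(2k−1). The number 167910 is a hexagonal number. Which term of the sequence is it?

290

Set n(2n−1) = 167910, giving 2n² − n − 167910 = 0.
The discriminant is 1 + 8·167910 = 1343281, and √1343281 = 1159.
So n = (1 + 1159) / 4 = 1160/4 = 290.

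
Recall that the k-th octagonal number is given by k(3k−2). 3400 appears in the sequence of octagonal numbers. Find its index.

34

Set n(3n−2) = 3400, giving 3n² − 2n − 3400 = 0.
The discriminant is 4 + 12·3400 = 40804, and √40804 = 202.
So n = (2 + 202) / 6 = 204/6 = 34.
Check: 34·(3·34 − 2) = 3400. ✓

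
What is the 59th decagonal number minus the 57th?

59·(4·59 − 3) = 13747 and 57·(4·57 − 3) = 12825.
Difference: 13747 − 12825 = 922.

922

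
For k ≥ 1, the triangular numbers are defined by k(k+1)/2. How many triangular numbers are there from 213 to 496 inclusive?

11

The n-th triangular number is n(n+1)/2.
Smallest index with value ≥ 213: n = 21 (giving 231).
Largest index with value ≤ 496: n = 31 (giving 496).
Indices 21 through 31: 11 terms.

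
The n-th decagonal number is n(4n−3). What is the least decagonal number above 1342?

Solve n(4n−3) > 1342 for integer n.
The largest n with value ≤ 1342 is 18 (since 1242 ≤ 1342 < 1387), so the first above is n = 19, value 1387.

1387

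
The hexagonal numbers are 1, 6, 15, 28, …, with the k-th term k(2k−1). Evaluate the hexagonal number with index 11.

231

The 11th hexagonal number is n(2n−1) with n = 11.
11·(2·11 − 1) = 11·21 = 231.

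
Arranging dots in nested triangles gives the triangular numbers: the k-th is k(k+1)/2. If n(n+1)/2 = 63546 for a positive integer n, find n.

356

Set n(n+1)/2 = 63546, giving n² + n − 127092 = 0.
The discriminant is 1 + 8·63546 = 508369, and √508369 = 713.
So n = (-1 + 713) / 2 = 712/2 = 356.
Check: 356·357/2 = 63546. ✓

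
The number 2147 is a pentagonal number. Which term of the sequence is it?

Set n(3n−1)/2 = 2147, giving 3n² − n − 4294 = 0.
The discriminant is 1 + 24·2147 = 51529, and √51529 = 227.
So n = (1 + 227) / 6 = 228/6 = 38.
Check: 38·(3·38 − 1)/2 = 2147. ✓

38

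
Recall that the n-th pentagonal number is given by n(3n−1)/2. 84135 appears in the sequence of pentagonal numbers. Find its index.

Set n(3n−1)/2 = 84135, giving 3n² − n − 168270 = 0.
The discriminant is 1 + 24·84135 = 2019241, and √2019241 = 1421.
So n = (1 + 1421) / 6 = 1422/6 = 237.
Check: 237·(3·237 − 1)/2 = 84135. ✓

237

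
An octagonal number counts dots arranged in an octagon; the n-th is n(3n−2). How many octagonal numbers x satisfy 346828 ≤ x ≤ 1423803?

349

The n-th octagonal number is n(3n−2).
Smallest index with value ≥ 346828: n = 341 (giving 348161).
Largest index with value ≤ 1423803: n = 689 (giving 1422785).
Indices 341 through 689: 349 terms.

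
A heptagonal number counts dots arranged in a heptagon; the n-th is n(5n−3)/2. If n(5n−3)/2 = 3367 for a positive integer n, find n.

37

Set n(5n−3)/2 = 3367, giving 5n² − 3n − 6734 = 0.
So n = (3 + 367) / 10 = 370/10 = 37.
Check: 37·(5·37 − 3)/2 = 3367. ✓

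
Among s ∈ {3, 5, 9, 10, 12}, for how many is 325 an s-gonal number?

2

s = 3: P(3, 25) = 325. ✓
s = 5: P(5, 14) = 287 and P(5, 15) = 330; 325 is not s-gonal.
s = 9: P(9, 10) = 325. ✓
s = 10: P(10, 9) = 297 and P(10, 10) = 370; 325 is not s-gonal.
s = 12: P(12, 8) = 288 and P(12, 9) = 369; 325 is not s-gonal.
Hits: s ∈ {3, 9} → 2.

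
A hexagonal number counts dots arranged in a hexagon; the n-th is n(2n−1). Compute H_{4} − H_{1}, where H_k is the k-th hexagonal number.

27

4·(2·4 − 1) = 28 and 1·(2·1 − 1) = 1.
Difference: 28 − 1 = 27.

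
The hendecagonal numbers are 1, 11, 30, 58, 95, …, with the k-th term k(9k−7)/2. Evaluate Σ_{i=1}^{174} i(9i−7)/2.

7917000

Σ i(9i−7)/2 = (9Σi² − 7Σi) / 2 over i = 1..174.
Σi = 15225 and Σi² = 1771175.
(9·1771175 − 7·15225) / 2 = 15834000/2 = 7917000.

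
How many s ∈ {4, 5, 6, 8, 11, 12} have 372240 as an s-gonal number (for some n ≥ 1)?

s = 4: P(4, 610) = 372100 and P(4, 611) = 373321; 372240 is not s-gonal.
s = 5: P(5, 498) = 371757 and P(5, 499) = 373252; 372240 is not s-gonal.
s = 6: P(6, 431) = 371091 and P(6, 432) = 372816; 372240 is not s-gonal.
s = 8: P(8, 352) = 371008 and P(8, 353) = 373121; 372240 is not s-gonal.
s = 11: P(11, 288) = 372240. ✓
s = 12: P(12, 273) = 371553 and P(12, 274) = 374284; 372240 is not s-gonal.
Hits: s ∈ {11} → 1.

1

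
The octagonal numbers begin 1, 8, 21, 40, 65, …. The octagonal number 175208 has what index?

Set n(3n−2) = 175208, giving 3n² − 2n − 175208 = 0.
The discriminant is 4 + 12·175208 = 2102500, and √2102500 = 1450.
So n = (2 + 1450) / 6 = 1452/6 = 242.
Check: 242·(3·242 − 2) = 175208. ✓

242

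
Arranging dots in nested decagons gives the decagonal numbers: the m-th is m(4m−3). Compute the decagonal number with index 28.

The 28th decagonal number is n(4n−3) with n = 28.
28·(4·28 − 3) = 28·109 = 3052.

3052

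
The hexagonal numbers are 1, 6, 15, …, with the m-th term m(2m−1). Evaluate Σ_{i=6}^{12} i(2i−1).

Σ i(2i−1) = 2Σi² − Σi over i = 6..12.
Σi = 78 − 15 = 63 and Σi² = 650 − 55 = 595.
2·595 − 1·63 = 1127.

1127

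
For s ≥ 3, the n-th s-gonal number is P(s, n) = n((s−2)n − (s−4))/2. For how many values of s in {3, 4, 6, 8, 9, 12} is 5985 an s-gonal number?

2

s = 3: P(3, 108) = 5886 and P(3, 109) = 5995; 5985 is not s-gonal.
s = 4: P(4, 77) = 5929 and P(4, 78) = 6084; 5985 is not s-gonal.
s = 6: P(6, 54) = 5778 and P(6, 55) = 5995; 5985 is not s-gonal.
s = 8: P(8, 45) = 5985. ✓
s = 9: P(9, 41) = 5781 and P(9, 42) = 6069; 5985 is not s-gonal.
s = 12: P(12, 35) = 5985. ✓
Hits: s ∈ {8, 12} → 2.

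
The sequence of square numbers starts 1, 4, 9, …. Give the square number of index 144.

20736

144² = 20736.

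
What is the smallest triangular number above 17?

Solve n(n+1)/2 > 17 for integer n.
The largest n with value ≤ 17 is 5 (since 15 ≤ 17 < 21), so the first above is n = 6, value 21.

21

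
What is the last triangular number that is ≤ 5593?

5565

Solve n(n+1)/2 ≤ 5593 for integer n.
n = 105 gives 5565 ≤ 5593, while n = 106 gives 5671 > 5593; so the answer is 5565.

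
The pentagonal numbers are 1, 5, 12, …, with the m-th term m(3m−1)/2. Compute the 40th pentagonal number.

40·(3·40 − 1)/2 = 40·119/2 = 2380.

2380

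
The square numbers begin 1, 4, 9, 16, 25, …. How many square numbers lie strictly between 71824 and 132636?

The n-th square number is n².
Smallest index with value > 71824: n = 269 (giving 72361).
Largest index with value < 132636: n = 364 (giving 132496).
Indices 269 through 364: 96 terms.

96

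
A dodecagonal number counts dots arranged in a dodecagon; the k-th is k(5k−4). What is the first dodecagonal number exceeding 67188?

Solve n(5n−4) > 67188 for integer n.
The largest n with value ≤ 67188 is 116 (since 66816 ≤ 67188 < 67977), so the first above is n = 117, value 67977.

67977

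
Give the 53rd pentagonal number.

The 53rd pentagonal number is n(3n−1)/2 with n = 53.
53·(3·53 − 1)/2 = 53·158/2 = 53·79 = 4187.

4187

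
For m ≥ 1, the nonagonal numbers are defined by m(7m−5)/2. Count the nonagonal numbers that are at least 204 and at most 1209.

11

The n-th nonagonal number is n(7n−5)/2.
Smallest index with value ≥ 204: n = 8 (giving 204).
Largest index with value ≤ 1209: n = 18 (giving 1089).
Indices 8 through 18: 11 terms.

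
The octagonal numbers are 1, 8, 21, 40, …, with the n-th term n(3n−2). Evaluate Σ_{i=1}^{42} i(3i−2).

Σ i(3i−2) = 3Σi² − 2Σi over i = 1..42.
Σi = 903 and Σi² = 25585.
3·25585 − 2·903 = 74949.

74949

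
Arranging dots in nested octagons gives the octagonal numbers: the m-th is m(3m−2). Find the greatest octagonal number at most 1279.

Solve n(3n−2) ≤ 1279 for integer n.
n = 20 gives 1160 ≤ 1279, while n = 21 gives 1281 > 1279; so the answer is 1160.

1160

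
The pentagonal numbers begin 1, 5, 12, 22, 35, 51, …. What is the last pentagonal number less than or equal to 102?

Solve n(3n−1)/2 ≤ 102 for integer n.
n = 8 gives 92 ≤ 102, while n = 9 gives 117 > 102; so the answer is 92.

92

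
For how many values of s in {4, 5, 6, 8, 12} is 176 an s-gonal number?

2

s = 4: P(4, 13) = 169 and P(4, 14) = 196; 176 is not s-gonal.
s = 5: P(5, 11) = 176. ✓
s = 6: P(6, 9) = 153 and P(6, 10) = 190; 176 is not s-gonal.
s = 8: P(8, 8) = 176. ✓
s = 12: P(12, 6) = 156 and P(12, 7) = 217; 176 is not s-gonal.
Hits: s ∈ {5, 8} → 2.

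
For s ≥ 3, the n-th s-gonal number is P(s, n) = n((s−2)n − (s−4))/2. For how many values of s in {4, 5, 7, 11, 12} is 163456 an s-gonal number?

1

s = 4: P(4, 404) = 163216 and P(4, 405) = 164025; 163456 is not s-gonal.
s = 5: P(5, 330) = 163185 and P(5, 331) = 164176; 163456 is not s-gonal.
s = 7: P(7, 256) = 163456. ✓
s = 11: P(11, 190) = 161785 and P(11, 191) = 163496; 163456 is not s-gonal.
s = 12: P(12, 181) = 163081 and P(12, 182) = 164892; 163456 is not s-gonal.
Hits: s ∈ {7} → 1.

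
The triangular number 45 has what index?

9

Set n(n+1)/2 = 45, giving n² + n − 90 = 0.
The discriminant is 1 + 8·45 = 361, and √361 = 19.
So n = (-1 + 19) / 2 = 18/2 = 9.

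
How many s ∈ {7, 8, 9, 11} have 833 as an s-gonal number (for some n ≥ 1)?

2

s = 7: P(7, 18) = 783 and P(7, 19) = 874; 833 is not s-gonal.
s = 8: P(8, 17) = 833. ✓
s = 9: P(9, 15) = 750 and P(9, 16) = 856; 833 is not s-gonal.
s = 11: P(11, 14) = 833. ✓
Hits: s ∈ {8, 11} → 2.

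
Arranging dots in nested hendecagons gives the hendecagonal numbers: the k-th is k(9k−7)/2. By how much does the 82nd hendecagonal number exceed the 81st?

730

Consecutive hendecagonal numbers differ by 9n − 8: here 9·82 − 8 = 730.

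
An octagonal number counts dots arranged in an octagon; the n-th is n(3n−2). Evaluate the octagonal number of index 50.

7400

The 50th octagonal number is n(3n−2) with n = 50.
50·(3·50 − 2) = 50·148 = 7400.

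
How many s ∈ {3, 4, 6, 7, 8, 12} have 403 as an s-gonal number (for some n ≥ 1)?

s = 3: P(3, 27) = 378 and P(3, 28) = 406; 403 is not s-gonal.
s = 4: P(4, 20) = 400 and P(4, 21) = 441; 403 is not s-gonal.
s = 6: P(6, 14) = 378 and P(6, 15) = 435; 403 is not s-gonal.
s = 7: P(7, 13) = 403. ✓
s = 8: P(8, 11) = 341 and P(8, 12) = 408; 403 is not s-gonal.
s = 12: P(12, 9) = 369 and P(12, 10) = 460; 403 is not s-gonal.
Hits: s ∈ {7} → 1.

1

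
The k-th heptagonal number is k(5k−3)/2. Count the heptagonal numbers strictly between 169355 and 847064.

322

The n-th heptagonal number is n(5n−3)/2.
Smallest index with value > 169355: n = 261 (giving 169911).
Largest index with value < 847064: n = 582 (giving 845937).
Indices 261 through 582: 322 terms.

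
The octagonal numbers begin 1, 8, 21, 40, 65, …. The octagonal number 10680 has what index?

Set n(3n−2) = 10680, giving 3n² − 2n − 10680 = 0.
So n = (2 + 358) / 6 = 360/6 = 60.

60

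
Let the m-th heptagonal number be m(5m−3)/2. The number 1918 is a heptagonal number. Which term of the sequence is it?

28

Set n(5n−3)/2 = 1918, giving 5n² − 3n − 3836 = 0.
The discriminant is 9 + 40·1918 = 76729, and √76729 = 277.
So n = (3 + 277) / 10 = 280/10 = 28.
Check: 28·(5·28 − 3)/2 = 1918. ✓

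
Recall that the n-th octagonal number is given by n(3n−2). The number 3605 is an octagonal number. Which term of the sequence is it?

Set n(3n−2) = 3605, giving 3n² − 2n − 3605 = 0.
The discriminant is 4 + 12·3605 = 43264, and √43264 = 208.
So n = (2 + 208) / 6 = 210/6 = 35.
Check: 35·(3·35 − 2) = 3605. ✓

35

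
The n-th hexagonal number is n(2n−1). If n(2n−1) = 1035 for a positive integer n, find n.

Set n(2n−1) = 1035, giving 2n² − n − 1035 = 0.
The discriminant is 1 + 8·1035 = 8281, and √8281 = 91.
So n = (1 + 91) / 4 = 92/4 = 23.
Check: 23·(2·23 − 1) = 1035. ✓

23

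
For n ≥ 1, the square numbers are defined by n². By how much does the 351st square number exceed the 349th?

351² = 123201 and 349² = 121801.
Difference: 123201 − 121801 = 1400.

1400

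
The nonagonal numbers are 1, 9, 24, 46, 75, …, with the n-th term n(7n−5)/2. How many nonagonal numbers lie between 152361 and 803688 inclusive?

The n-th nonagonal number is n(7n−5)/2.
Smallest index with value ≥ 152361: n = 209 (giving 152361).
Largest index with value ≤ 803688: n = 479 (giving 801846).
Indices 209 through 479: 271 terms.

271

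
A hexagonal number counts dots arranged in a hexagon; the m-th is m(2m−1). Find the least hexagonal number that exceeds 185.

190

Solve n(2n−1) > 185 for integer n.
The largest n with value ≤ 185 is 9 (since 153 ≤ 185 < 190), so the first above is n = 10, value 190.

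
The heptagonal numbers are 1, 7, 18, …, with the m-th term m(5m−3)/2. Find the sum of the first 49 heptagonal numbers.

99225

Σ i(5i−3)/2 = (5Σi² − 3Σi) / 2 over i = 1..49.
Σi = 1225 and Σi² = 40425.
(5·40425 − 3·1225) / 2 = 198450/2 = 99225.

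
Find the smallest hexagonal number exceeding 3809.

Solve n(2n−1) > 3809 for integer n.
The largest n with value ≤ 3809 is 43 (since 3655 ≤ 3809 < 3828), so the first above is n = 44, value 3828.

3828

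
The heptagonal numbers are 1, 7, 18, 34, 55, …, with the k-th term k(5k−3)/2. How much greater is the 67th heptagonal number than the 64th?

67·(5·67 − 3)/2 = 11122 and 64·(5·64 − 3)/2 = 10144.
Difference: 11122 − 10144 = 978.

978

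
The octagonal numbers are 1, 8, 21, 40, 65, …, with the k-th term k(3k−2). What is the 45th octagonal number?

5985

The 45th octagonal number is n(3n−2) with n = 45.
45·(3·45 − 2) = 45·133 = 5985.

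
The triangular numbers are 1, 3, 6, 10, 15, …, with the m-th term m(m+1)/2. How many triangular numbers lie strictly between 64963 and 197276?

268

The n-th triangular number is n(n+1)/2.
Smallest index with value > 64963: n = 360 (giving 64980).
Largest index with value < 197276: n = 627 (giving 196878).
Indices 360 through 627: 268 terms.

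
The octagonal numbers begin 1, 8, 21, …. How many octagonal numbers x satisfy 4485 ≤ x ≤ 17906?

The n-th octagonal number is n(3n−2).
Smallest index with value ≥ 4485: n = 39 (giving 4485).
Largest index with value ≤ 17906: n = 77 (giving 17633).
Indices 39 through 77: 39 terms.

39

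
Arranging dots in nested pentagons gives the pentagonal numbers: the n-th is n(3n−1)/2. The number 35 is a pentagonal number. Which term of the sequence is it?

Set n(3n−1)/2 = 35, giving 3n² − n − 70 = 0.
The discriminant is 1 + 24·35 = 841, and √841 = 29.
So n = (1 + 29) / 6 = 30/6 = 5.

5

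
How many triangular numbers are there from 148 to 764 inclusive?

22

The n-th triangular number is n(n+1)/2.
Smallest index with value ≥ 148: n = 17 (giving 153).
Largest index with value ≤ 764: n = 38 (giving 741).
Indices 17 through 38: 22 terms.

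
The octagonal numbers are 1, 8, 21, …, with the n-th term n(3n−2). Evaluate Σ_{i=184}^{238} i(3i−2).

Σ i(3i−2) = 3Σi² − 2Σi over i = 184..238.
Σi = 28441 − 16836 = 11605 and Σi² = 4522119 − 2059604 = 2462515.
3·2462515 − 2·11605 = 7364335.

7364335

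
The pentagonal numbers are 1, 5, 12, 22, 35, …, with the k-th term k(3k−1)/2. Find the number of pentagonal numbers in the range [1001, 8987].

52

The n-th pentagonal number is n(3n−1)/2.
Smallest index with value ≥ 1001: n = 26 (giving 1001).
Largest index with value ≤ 8987: n = 77 (giving 8855).
Indices 26 through 77: 52 terms.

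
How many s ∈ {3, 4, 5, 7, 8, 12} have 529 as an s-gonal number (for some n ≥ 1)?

1

s = 3: P(3, 32) = 528 and P(3, 33) = 561; 529 is not s-gonal.
s = 4: P(4, 23) = 529. ✓
s = 5: P(5, 18) = 477 and P(5, 19) = 532; 529 is not s-gonal.
s = 7: P(7, 14) = 469 and P(7, 15) = 540; 529 is not s-gonal.
s = 8: P(8, 13) = 481 and P(8, 14) = 560; 529 is not s-gonal.
s = 12: P(12, 10) = 460 and P(12, 11) = 561; 529 is not s-gonal.
Hits: s ∈ {4} → 1.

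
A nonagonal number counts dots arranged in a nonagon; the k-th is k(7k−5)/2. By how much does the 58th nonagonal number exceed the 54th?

1558

58·(7·58 − 5)/2 = 11629 and 54·(7·54 − 5)/2 = 10071.
Difference: 11629 − 10071 = 1558.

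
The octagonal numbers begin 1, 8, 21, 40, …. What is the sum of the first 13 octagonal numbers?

Σ i(3i−2) = 3Σi² − 2Σi over i = 1..13.
Σi = 91 and Σi² = 819.
3·819 − 2·91 = 2275.

2275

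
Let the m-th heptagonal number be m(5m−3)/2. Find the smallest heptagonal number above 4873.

Solve n(5n−3)/2 > 4873 for integer n.
The largest n with value ≤ 4873 is 44 (since 4774 ≤ 4873 < 4995), so the first above is n = 45, value 4995.

4995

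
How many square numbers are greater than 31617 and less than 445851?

The n-th square number is n².
Smallest index with value > 31617: n = 178 (giving 31684).
Largest index with value < 445851: n = 667 (giving 444889).
Indices 178 through 667: 490 terms.

490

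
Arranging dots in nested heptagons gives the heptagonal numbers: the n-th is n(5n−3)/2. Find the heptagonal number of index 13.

The 13th heptagonal number is n(5n−3)/2 with n = 13.
13·(5·13 − 3)/2 = 13·62/2 = 13·31 = 403.

403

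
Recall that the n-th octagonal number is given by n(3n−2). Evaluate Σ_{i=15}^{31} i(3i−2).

Σ i(3i−2) = 3Σi² − 2Σi over i = 15..31.
Σi = 496 − 105 = 391 and Σi² = 10416 − 1015 = 9401.
3·9401 − 2·391 = 27421.

27421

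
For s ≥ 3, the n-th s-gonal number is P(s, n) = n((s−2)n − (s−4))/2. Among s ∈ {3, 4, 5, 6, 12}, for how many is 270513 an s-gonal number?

1

s = 3: P(3, 735) = 270480 and P(3, 736) = 271216; 270513 is not s-gonal.
s = 4: P(4, 520) = 270400 and P(4, 521) = 271441; 270513 is not s-gonal.
s = 5: P(5, 424) = 269452 and P(5, 425) = 270725; 270513 is not s-gonal.
s = 6: P(6, 368) = 270480 and P(6, 369) = 271953; 270513 is not s-gonal.
s = 12: P(12, 233) = 270513. ✓
Hits: s ∈ {12} → 1.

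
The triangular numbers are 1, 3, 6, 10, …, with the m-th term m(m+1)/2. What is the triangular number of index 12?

78

The 12th triangular number is n(n+1)/2 with n = 12.
12·13/2 = 156/2 = 78.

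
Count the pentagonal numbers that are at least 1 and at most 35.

The n-th pentagonal number is n(3n−1)/2.
Smallest index with value ≥ 1: n = 1 (giving 1).
Largest index with value ≤ 35: n = 5 (giving 35).
Indices 1 through 5: 5 terms.

5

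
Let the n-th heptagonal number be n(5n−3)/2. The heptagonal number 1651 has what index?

26

Set n(5n−3)/2 = 1651, giving 5n² − 3n − 3302 = 0.
The discriminant is 9 + 40·1651 = 66049, and √66049 = 257.
So n = (3 + 257) / 10 = 260/10 = 26.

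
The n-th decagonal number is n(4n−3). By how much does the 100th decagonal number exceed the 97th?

2355

100·(4·100 − 3) = 39700 and 97·(4·97 − 3) = 37345.
Difference: 39700 − 37345 = 2355.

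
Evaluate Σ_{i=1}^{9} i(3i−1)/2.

Σ i(3i−1)/2 = (3Σi² − Σi) / 2 over i = 1..9.
Σi = 45 and Σi² = 285.
(3·285 − 1·45) / 2 = 810/2 = 405.

405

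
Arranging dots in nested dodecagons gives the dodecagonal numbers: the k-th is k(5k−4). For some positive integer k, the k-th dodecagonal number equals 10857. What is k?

Set n(5n−4) = 10857, giving 5n² − 4n − 10857 = 0.
The discriminant is 16 + 20·10857 = 217156, and √217156 = 466.
So n = (4 + 466) / 10 = 470/10 = 47.

47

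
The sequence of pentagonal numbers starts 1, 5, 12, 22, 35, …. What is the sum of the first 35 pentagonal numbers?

Σ i(3i−1)/2 = (3Σi² − Σi) / 2 over i = 1..35.
Σi = 630 and Σi² = 14910.
(3·14910 − 1·630) / 2 = 44100/2 = 22050.

22050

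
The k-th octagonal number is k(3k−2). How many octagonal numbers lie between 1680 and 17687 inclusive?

54

The n-th octagonal number is n(3n−2).
Smallest index with value ≥ 1680: n = 24 (giving 1680).
Largest index with value ≤ 17687: n = 77 (giving 17633).
Indices 24 through 77: 54 terms.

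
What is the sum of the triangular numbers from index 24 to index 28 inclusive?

Σ i(i+1)/2 = (Σi² + Σi) / 2 over i = 24..28.
Σi = 406 − 276 = 130 and Σi² = 7714 − 4324 = 3390.
(1·3390 + 1·130) / 2 = 3520/2 = 1760.

1760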